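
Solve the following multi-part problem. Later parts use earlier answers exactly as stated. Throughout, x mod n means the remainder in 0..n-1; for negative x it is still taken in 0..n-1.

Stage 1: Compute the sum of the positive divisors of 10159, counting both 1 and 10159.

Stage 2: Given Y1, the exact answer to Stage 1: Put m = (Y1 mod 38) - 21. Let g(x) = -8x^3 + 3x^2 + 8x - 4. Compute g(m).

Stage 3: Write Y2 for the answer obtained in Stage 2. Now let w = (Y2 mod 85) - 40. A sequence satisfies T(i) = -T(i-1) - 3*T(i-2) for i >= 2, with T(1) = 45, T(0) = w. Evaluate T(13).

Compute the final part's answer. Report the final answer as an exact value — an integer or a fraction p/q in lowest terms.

Stage 1: 10159 is prime, so its only divisors are 1 and 10159; sigma = 1 + 10159 = 10160; answer 10160
Stage 2: Y1 = 10160; m = -7; -8*(-7)^3 + 3*(-7)^2 + 8*(-7)^1 - 4 = (2744) + (147) + (-56) + (-4) = 2831; answer 2831
Stage 3: Y2 = 2831; w = -14; T(2) = -1*(45) - 3*(-14) = -3; iterating: T(2)=-3, T(3)=-132, T(4)=141, T(5)=255, T(6)=-678, T(7)=-87, T(8)=2121, T(9)=-1860, T(10)=-4503, T(11)=10083, T(12)=3426, T(13)=-33675; answer -33675

-33675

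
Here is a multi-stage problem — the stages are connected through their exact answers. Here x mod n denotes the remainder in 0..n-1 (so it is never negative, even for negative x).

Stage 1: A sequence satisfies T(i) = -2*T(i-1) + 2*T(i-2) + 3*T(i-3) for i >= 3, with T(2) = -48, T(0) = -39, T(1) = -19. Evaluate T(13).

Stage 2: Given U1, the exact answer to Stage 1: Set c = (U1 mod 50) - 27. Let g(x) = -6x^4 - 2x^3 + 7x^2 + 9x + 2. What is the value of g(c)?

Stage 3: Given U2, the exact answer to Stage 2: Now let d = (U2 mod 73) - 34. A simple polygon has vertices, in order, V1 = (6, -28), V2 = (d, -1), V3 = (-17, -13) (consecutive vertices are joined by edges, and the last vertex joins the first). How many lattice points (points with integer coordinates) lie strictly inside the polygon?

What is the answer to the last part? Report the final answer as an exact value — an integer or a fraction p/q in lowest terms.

285

Stage 1: T(3) = -2*(-48) + 2*(-19) + 3*(-39) = -59; iterating: T(3)=-59, T(4)=-35, T(5)=-192, T(6)=137, T(7)=-763, T(8)=1224, T(9)=-3563, T(10)=7285, T(11)=-18024, T(12)=39929, T(13)=-94051; answer -94051
Stage 2: U1 = -94051; c = 22; -6*(22)^4 - 2*(22)^3 + 7*(22)^2 + 9*(22)^1 + 2 = (-1405536) + (-21296) + (3388) + (198) + (2) = -1423244; answer -1423244
Stage 3: U2 = -1423244; d = 3; cross terms: (6*-1 - 3*-28)=78, (3*-13 - -17*-1)=-56, (-17*-28 - 6*-13)=554; twice the area = |576| = 576; area = 288; boundary points = 3 + 4 + 1 = 8; strictly interior points = area - boundary/2 + 1 = 285; answer 285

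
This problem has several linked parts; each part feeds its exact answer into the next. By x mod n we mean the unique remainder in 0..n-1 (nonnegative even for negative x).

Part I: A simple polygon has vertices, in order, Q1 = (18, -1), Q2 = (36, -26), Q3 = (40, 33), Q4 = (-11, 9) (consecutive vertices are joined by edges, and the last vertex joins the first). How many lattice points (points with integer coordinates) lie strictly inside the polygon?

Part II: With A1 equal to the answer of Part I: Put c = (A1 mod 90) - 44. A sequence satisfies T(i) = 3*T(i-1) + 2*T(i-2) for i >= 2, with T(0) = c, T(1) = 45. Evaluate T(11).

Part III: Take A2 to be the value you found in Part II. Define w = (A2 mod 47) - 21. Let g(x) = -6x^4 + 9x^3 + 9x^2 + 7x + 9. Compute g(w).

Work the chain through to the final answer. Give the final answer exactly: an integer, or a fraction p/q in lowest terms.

-5457

Part I: cross terms: (18*-26 - 36*-1)=-432, (36*33 - 40*-26)=2228, (40*9 - -11*33)=723, (-11*-1 - 18*9)=-151; twice the area = |2368| = 2368; area = 1184; boundary points = 1 + 1 + 3 + 1 = 6; strictly interior points = area - boundary/2 + 1 = 1182; answer 1182
Part II: A1 = 1182; c = -32; T(2) = 3*(45) + 2*(-32) = 71; iterating: T(2)=71, T(3)=303, T(4)=1051, T(5)=3759, T(6)=13379, T(7)=47655, T(8)=169723, T(9)=604479, T(10)=2152883, T(11)=7667607; answer 7667607
Part III: A2 = 7667607; w = 6; -6*(6)^4 + 9*(6)^3 + 9*(6)^2 + 7*(6)^1 + 9 = (-7776) + (1944) + (324) + (42) + (9) = -5457; answer -5457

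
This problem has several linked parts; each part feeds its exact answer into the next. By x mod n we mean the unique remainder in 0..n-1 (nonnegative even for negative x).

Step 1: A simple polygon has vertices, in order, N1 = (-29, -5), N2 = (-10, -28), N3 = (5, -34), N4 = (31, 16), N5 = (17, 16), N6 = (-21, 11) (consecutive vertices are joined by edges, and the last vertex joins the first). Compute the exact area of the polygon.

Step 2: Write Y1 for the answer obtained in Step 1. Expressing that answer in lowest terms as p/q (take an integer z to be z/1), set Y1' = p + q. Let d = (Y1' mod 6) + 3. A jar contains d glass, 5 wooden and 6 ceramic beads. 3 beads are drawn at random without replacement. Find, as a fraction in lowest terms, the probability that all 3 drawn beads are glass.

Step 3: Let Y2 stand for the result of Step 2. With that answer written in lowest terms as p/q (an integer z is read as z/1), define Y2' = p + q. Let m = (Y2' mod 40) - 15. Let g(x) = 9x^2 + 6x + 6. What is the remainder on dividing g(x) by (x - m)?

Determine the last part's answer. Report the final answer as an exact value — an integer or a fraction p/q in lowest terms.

3726

Step 1: cross terms: (-29*-28 - -10*-5)=762, (-10*-34 - 5*-28)=480, (5*16 - 31*-34)=1134, (31*16 - 17*16)=224, (17*11 - -21*16)=523, (-21*-5 - -29*11)=424; twice the area = |3547| = 3547; area = 3547/2; answer 3547/2
Step 2: Y1 = 3547/2; threaded value p + q = 3549; d = 6; total draws C(17,3) = 680; favorable C(6,3) = 20; P = 1/34; answer 1/34
Step 3: Y2 = 1/34; threaded value p + q = 35; m = 20; remainder = value at the root: 9*(20)^2 + 6*(20)^1 + 6 = (3600) + (120) + (6) = 3726; answer 3726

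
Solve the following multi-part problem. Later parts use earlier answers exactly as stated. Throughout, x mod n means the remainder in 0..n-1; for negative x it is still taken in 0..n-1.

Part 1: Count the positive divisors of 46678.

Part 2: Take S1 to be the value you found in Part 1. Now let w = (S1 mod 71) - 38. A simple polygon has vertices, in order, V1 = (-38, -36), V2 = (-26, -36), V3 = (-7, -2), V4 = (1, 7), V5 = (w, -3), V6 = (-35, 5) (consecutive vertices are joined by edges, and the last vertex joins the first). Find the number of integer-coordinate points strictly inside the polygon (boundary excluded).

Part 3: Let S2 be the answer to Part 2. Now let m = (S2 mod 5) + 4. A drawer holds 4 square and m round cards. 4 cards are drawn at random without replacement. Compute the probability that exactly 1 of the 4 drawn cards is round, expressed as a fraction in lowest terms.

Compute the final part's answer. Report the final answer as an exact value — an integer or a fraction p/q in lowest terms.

14/165

Part 1: 46678 = 2 * 23339; number of divisors = (1+1) * (1+1) = 4; answer 4
Part 2: S1 = 4; w = -34; cross terms: (-38*-36 - -26*-36)=432, (-26*-2 - -7*-36)=-200, (-7*7 - 1*-2)=-47, (1*-3 - -34*7)=235, (-34*5 - -35*-3)=-275, (-35*-36 - -38*5)=1450; twice the area = |1595| = 1595; area = 1595/2; boundary points = 12 + 1 + 1 + 5 + 1 + 1 = 21; strictly interior points = area - boundary/2 + 1 = 788; answer 788
Part 3: S2 = 788; m = 7; total draws C(11,4) = 330; favorable C(7,1)*C(4,3) = 28; P = 14/165; answer 14/165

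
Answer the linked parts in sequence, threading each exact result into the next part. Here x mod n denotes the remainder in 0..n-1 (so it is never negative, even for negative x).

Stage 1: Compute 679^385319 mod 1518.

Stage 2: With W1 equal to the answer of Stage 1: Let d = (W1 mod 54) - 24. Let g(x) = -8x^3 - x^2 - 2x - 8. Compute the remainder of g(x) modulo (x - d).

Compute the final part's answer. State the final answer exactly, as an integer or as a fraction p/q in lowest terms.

Stage 1: squarings mod 1518: 679^1=679, 679^2=1087, 679^4=565, 679^8=445, 679^16=685, 679^32=163, 679^64=763, 679^128=775, 679^256=1015, 679^512=1021, 679^1024=1093, 679^2048=1501, 679^4096=289, 679^8192=31, 679^16384=961, 679^32768=577, 679^65536=487, 679^131072=361, 679^262144=1291; 679^385319 = 679^1 * 679^2 * 679^4 * 679^32 * 679^256 * 679^8192 * 679^16384 * 679^32768 * 679^65536 * 679^262144 = 139 (mod 1518); answer 139
Stage 2: W1 = 139; d = 7; remainder = value at the root: -8*(7)^3 - 1*(7)^2 - 2*(7)^1 - 8 = (-2744) + (-49) + (-14) + (-8) = -2815; answer -2815

-2815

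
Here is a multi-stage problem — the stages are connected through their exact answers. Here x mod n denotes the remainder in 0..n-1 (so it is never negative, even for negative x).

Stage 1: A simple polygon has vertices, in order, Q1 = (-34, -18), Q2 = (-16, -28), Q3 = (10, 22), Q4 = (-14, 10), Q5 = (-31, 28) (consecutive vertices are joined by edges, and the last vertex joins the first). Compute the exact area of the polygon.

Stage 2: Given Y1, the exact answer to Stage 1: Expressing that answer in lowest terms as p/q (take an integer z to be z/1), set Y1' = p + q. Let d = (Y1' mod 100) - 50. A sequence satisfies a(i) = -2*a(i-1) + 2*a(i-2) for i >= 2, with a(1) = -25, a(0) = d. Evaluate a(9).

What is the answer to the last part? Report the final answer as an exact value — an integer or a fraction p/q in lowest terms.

Stage 1: cross terms: (-34*-28 - -16*-18)=664, (-16*22 - 10*-28)=-72, (10*10 - -14*22)=408, (-14*28 - -31*10)=-82, (-31*-18 - -34*28)=1510; twice the area = |2428| = 2428; area = 1214; answer 1214
Stage 2: Y1 = 1214; threaded value p + q = 1215; d = -35; a(2) = -2*(-25) + 2*(-35) = -20; iterating: a(2)=-20, a(3)=-10, a(4)=-20, a(5)=20, a(6)=-80, a(7)=200, a(8)=-560, a(9)=1520; answer 1520

1520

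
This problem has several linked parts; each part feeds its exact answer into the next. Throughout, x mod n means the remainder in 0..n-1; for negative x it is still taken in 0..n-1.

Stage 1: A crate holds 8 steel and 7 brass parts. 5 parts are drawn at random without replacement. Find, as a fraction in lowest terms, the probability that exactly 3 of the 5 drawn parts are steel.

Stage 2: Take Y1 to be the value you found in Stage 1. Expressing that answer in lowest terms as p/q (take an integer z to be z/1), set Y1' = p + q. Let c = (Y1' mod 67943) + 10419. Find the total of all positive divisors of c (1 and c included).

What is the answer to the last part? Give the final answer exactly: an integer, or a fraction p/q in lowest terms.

Stage 1: total draws C(15,5) = 3003; favorable C(8,3)*C(7,2) = 1176; P = 56/143; answer 56/143
Stage 2: Y1 = 56/143; threaded value p + q = 199; c = 10618; 10618 = 2 * 5309; sigma = (1 + 2) * (1 + 5309) = 3 * 5310 = 15930; answer 15930

15930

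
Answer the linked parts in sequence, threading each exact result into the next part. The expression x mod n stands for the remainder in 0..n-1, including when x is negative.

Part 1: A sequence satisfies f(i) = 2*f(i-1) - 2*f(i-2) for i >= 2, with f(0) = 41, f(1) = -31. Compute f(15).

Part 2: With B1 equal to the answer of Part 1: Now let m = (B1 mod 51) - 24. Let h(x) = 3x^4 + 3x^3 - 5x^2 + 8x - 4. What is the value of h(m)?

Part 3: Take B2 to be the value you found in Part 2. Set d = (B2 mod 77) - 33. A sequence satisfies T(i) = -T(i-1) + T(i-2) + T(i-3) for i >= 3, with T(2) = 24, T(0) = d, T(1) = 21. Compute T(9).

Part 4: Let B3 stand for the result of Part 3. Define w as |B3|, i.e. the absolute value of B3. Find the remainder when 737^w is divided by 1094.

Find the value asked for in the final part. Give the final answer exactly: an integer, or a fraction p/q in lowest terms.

Part 1: f(2) = 2*(-31) - 2*(41) = -144; iterating: f(2)=-144, f(3)=-226, f(4)=-164, f(5)=124, f(6)=576, f(7)=904, f(8)=656, f(9)=-496, f(10)=-2304, f(11)=-3616, f(12)=-2624, f(13)=1984, f(14)=9216, f(15)=14464; answer 14464
Part 2: B1 = 14464; m = 7; 3*(7)^4 + 3*(7)^3 - 5*(7)^2 + 8*(7)^1 - 4 = (7203) + (1029) + (-245) + (56) + (-4) = 8039; answer 8039
Part 3: B2 = 8039; d = -2; T(3) = -1*(24) + 1*(21) + 1*(-2) = -5; iterating: T(3)=-5, T(4)=50, T(5)=-31, T(6)=76, T(7)=-57, T(8)=102, T(9)=-83; answer -83
Part 4: B3 = -83; w = 83; squarings mod 1094: 737^1=737, 737^2=545, 737^4=551, 737^8=563, 737^16=803, 737^32=443, 737^64=423; 737^83 = 737^1 * 737^2 * 737^16 * 737^64 = 823 (mod 1094); answer 823

823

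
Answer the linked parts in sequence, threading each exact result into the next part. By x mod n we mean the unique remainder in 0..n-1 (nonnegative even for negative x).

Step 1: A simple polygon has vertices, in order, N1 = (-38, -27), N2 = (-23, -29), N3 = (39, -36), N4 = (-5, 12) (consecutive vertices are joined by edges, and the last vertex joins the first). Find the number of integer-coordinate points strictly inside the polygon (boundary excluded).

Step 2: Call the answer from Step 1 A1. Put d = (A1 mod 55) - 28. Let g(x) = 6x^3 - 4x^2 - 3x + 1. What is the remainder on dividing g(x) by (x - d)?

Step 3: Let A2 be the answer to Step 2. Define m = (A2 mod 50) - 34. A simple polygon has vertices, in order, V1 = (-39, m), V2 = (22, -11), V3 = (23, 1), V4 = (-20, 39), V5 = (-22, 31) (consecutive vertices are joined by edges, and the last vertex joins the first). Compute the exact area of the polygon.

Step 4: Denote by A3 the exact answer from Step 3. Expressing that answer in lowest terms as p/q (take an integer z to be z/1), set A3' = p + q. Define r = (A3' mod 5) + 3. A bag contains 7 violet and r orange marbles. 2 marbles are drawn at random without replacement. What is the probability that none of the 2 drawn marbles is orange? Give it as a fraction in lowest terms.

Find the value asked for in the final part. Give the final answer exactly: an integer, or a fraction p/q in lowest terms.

7/22

Step 1: cross terms: (-38*-29 - -23*-27)=481, (-23*-36 - 39*-29)=1959, (39*12 - -5*-36)=288, (-5*-27 - -38*12)=591; twice the area = |3319| = 3319; area = 3319/2; boundary points = 1 + 1 + 4 + 3 = 9; strictly interior points = area - boundary/2 + 1 = 1656; answer 1656
Step 2: A1 = 1656; d = -22; remainder = value at the root: 6*(-22)^3 - 4*(-22)^2 - 3*(-22)^1 + 1 = (-63888) + (-1936) + (66) + (1) = -65757; answer -65757
Step 3: A2 = -65757; m = 9; cross terms: (-39*-11 - 22*9)=231, (22*1 - 23*-11)=275, (23*39 - -20*1)=917, (-20*31 - -22*39)=238, (-22*9 - -39*31)=1011; twice the area = |2672| = 2672; area = 1336; answer 1336
Step 4: A3 = 1336; threaded value p + q = 1337; r = 5; total draws C(12,2) = 66; favorable C(7,2) = 21; P = 7/22; answer 7/22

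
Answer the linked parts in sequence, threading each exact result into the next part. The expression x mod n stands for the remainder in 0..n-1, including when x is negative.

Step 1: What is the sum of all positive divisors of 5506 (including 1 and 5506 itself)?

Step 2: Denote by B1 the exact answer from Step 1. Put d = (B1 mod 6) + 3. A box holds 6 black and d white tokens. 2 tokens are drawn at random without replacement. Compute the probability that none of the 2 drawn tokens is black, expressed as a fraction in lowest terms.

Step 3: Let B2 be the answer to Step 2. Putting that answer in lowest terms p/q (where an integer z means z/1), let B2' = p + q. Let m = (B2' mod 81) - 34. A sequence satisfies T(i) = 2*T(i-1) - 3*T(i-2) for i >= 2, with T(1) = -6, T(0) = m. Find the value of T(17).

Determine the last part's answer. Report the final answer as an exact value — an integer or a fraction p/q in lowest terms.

Step 1: 5506 = 2 * 2753; sigma = (1 + 2) * (1 + 2753) = 3 * 2754 = 8262; answer 8262
Step 2: B1 = 8262; d = 3; total draws C(9,2) = 36; favorable C(3,2) = 3; P = 1/12; answer 1/12
Step 3: B2 = 1/12; threaded value p + q = 13; m = -21; T(2) = 2*(-6) - 3*(-21) = 51; iterating: T(2)=51, T(3)=120, T(4)=87, T(5)=-186, T(6)=-633, T(7)=-708, T(8)=483, T(9)=3090, T(10)=4731, T(11)=192, T(12)=-13809, T(13)=-28194, T(14)=-14961, T(15)=54660, T(16)=154203, T(17)=144426; answer 144426

144426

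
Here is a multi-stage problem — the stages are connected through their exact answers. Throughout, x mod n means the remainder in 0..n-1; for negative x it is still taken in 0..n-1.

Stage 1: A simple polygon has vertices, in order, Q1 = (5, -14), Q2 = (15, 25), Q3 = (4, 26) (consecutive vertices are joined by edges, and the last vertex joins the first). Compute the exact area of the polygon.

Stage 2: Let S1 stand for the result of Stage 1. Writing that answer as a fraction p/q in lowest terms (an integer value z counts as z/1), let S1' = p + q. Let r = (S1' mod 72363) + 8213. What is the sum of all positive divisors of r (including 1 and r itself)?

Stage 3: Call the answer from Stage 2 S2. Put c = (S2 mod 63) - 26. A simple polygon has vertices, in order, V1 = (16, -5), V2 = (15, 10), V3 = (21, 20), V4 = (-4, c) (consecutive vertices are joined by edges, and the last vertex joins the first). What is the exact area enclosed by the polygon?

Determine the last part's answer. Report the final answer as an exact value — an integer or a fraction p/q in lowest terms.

325/2

Stage 1: cross terms: (5*25 - 15*-14)=335, (15*26 - 4*25)=290, (4*-14 - 5*26)=-186; twice the area = |439| = 439; area = 439/2; answer 439/2
Stage 2: S1 = 439/2; threaded value p + q = 441; r = 8654; 8654 = 2 * 4327; sigma = (1 + 2) * (1 + 4327) = 3 * 4328 = 12984; answer 12984
Stage 3: S2 = 12984; c = -20; cross terms: (16*10 - 15*-5)=235, (15*20 - 21*10)=90, (21*-20 - -4*20)=-340, (-4*-5 - 16*-20)=340; twice the area = |325| = 325; area = 325/2; answer 325/2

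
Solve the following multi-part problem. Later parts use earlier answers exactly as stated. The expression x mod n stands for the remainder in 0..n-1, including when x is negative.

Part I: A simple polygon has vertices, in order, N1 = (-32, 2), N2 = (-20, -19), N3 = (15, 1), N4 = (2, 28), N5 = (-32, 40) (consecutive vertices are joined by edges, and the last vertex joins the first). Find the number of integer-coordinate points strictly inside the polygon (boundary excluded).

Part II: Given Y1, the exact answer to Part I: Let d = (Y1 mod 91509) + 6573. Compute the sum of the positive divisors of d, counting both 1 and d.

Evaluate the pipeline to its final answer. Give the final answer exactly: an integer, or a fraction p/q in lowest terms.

Part I: cross terms: (-32*-19 - -20*2)=648, (-20*1 - 15*-19)=265, (15*28 - 2*1)=418, (2*40 - -32*28)=976, (-32*2 - -32*40)=1216; twice the area = |3523| = 3523; area = 3523/2; boundary points = 3 + 5 + 1 + 2 + 38 = 49; strictly interior points = area - boundary/2 + 1 = 1738; answer 1738
Part II: Y1 = 1738; d = 8311; 8311 is prime, so its only divisors are 1 and 8311; sigma = 1 + 8311 = 8312; answer 8312

8312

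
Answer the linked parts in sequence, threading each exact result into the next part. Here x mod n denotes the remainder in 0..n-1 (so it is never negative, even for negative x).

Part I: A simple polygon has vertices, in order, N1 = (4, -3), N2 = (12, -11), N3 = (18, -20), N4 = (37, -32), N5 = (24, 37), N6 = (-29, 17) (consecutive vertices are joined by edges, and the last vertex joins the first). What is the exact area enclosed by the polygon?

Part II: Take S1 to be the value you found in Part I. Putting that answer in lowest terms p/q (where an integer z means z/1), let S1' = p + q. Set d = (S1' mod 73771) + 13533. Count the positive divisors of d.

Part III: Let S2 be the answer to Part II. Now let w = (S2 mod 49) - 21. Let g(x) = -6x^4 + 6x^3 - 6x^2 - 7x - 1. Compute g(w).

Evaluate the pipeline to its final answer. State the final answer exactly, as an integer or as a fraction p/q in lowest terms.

Part I: cross terms: (4*-11 - 12*-3)=-8, (12*-20 - 18*-11)=-42, (18*-32 - 37*-20)=164, (37*37 - 24*-32)=2137, (24*17 - -29*37)=1481, (-29*-3 - 4*17)=19; twice the area = |3751| = 3751; area = 3751/2; answer 3751/2
Part II: S1 = 3751/2; threaded value p + q = 3753; d = 17286; 17286 = 2 * 3 * 43 * 67; number of divisors = (1+1) * (1+1) * (1+1) * (1+1) = 16; answer 16
Part III: S2 = 16; w = -5; -6*(-5)^4 + 6*(-5)^3 - 6*(-5)^2 - 7*(-5)^1 - 1 = (-3750) + (-750) + (-150) + (35) + (-1) = -4616; answer -4616

-4616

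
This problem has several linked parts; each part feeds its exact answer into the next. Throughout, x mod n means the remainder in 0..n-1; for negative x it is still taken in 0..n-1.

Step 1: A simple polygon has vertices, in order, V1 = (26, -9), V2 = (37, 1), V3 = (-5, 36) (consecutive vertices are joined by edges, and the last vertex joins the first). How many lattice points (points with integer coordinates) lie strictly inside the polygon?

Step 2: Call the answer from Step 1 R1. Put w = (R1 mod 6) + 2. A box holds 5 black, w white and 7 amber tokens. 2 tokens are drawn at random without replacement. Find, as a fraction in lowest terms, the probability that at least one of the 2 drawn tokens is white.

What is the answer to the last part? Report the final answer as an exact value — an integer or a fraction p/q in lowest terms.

35/68

Step 1: cross terms: (26*1 - 37*-9)=359, (37*36 - -5*1)=1337, (-5*-9 - 26*36)=-891; twice the area = |805| = 805; area = 805/2; boundary points = 1 + 7 + 1 = 9; strictly interior points = area - boundary/2 + 1 = 399; answer 399
Step 2: R1 = 399; w = 5; total draws C(17,2) = 136; complement C(12,2) = 66; favorable 136 - 66 = 70; P = 35/68; answer 35/68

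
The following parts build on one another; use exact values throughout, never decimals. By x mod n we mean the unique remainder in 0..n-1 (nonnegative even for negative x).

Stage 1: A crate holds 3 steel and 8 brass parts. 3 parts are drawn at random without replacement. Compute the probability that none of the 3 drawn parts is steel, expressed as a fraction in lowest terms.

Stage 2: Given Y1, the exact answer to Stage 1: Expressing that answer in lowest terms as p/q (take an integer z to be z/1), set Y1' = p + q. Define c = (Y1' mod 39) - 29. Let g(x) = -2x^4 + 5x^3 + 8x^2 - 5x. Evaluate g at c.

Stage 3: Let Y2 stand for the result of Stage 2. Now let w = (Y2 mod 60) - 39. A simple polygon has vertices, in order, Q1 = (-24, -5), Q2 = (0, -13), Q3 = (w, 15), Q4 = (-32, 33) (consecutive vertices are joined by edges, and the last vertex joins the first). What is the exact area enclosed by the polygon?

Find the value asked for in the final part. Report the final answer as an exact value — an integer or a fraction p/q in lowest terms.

665

Stage 1: total draws C(11,3) = 165; favorable C(8,3) = 56; P = 56/165; answer 56/165
Stage 2: Y1 = 56/165; threaded value p + q = 221; c = -3; -2*(-3)^4 + 5*(-3)^3 + 8*(-3)^2 - 5*(-3)^1 = (-162) + (-135) + (72) + (15) = -210; answer -210
Stage 3: Y2 = -210; w = -9; cross terms: (-24*-13 - 0*-5)=312, (0*15 - -9*-13)=-117, (-9*33 - -32*15)=183, (-32*-5 - -24*33)=952; twice the area = |1330| = 1330; area = 665; answer 665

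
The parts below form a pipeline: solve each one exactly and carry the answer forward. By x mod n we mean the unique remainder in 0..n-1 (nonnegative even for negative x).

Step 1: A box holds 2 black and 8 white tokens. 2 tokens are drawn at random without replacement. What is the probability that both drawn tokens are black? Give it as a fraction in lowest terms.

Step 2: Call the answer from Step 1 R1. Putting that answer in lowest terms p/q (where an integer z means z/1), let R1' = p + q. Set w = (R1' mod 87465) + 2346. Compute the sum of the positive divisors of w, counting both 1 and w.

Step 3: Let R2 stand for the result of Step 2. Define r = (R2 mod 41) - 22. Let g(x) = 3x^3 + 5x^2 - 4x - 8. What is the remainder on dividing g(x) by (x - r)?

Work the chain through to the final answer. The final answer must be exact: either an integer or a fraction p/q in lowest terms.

13496

Step 1: total draws C(10,2) = 45; favorable C(2,2) = 1; P = 1/45; answer 1/45
Step 2: R1 = 1/45; threaded value p + q = 46; w = 2392; 2392 = 2^3 * 13 * 23; sigma = (1 + 2 + 4 + 8) * (1 + 13) * (1 + 23) = 15 * 14 * 24 = 5040; answer 5040
Step 3: R2 = 5040; r = 16; remainder = value at the root: 3*(16)^3 + 5*(16)^2 - 4*(16)^1 - 8 = (12288) + (1280) + (-64) + (-8) = 13496; answer 13496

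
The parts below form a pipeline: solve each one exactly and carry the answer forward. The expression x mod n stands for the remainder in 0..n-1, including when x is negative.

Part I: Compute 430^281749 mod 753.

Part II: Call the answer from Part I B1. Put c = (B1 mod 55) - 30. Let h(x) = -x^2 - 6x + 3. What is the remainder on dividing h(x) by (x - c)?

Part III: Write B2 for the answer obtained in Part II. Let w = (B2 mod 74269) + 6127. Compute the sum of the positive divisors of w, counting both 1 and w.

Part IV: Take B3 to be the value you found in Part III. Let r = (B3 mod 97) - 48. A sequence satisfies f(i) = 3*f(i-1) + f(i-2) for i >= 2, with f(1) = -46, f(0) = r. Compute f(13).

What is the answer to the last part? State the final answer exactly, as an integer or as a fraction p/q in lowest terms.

Part I: squarings mod 753: 430^1=430, 430^2=415, 430^4=541, 430^8=517, 430^16=727, 430^32=676, 430^64=658, 430^128=742, 430^256=121, 430^512=334, 430^1024=112, 430^2048=496, 430^4096=538, 430^8192=292, 430^16384=175, 430^32768=505, 430^65536=511, 430^131072=583, 430^262144=286; 430^281749 = 430^1 * 430^4 * 430^16 * 430^128 * 430^1024 * 430^2048 * 430^16384 * 430^262144 = 373 (mod 753); answer 373
Part II: B1 = 373; c = 13; remainder = value at the root: -1*(13)^2 - 6*(13)^1 + 3 = (-169) + (-78) + (3) = -244; answer -244
Part III: B2 = -244; w = 80152; 80152 = 2^3 * 43 * 233; sigma = (1 + 2 + 4 + 8) * (1 + 43) * (1 + 233) = 15 * 44 * 234 = 154440; answer 154440
Part IV: B3 = 154440; r = -32; f(2) = 3*(-46) + 1*(-32) = -170; iterating: f(2)=-170, f(3)=-556, f(4)=-1838, f(5)=-6070, f(6)=-20048, f(7)=-66214, f(8)=-218690, f(9)=-722284, f(10)=-2385542, f(11)=-7878910, f(12)=-26022272, f(13)=-85945726; answer -85945726

-85945726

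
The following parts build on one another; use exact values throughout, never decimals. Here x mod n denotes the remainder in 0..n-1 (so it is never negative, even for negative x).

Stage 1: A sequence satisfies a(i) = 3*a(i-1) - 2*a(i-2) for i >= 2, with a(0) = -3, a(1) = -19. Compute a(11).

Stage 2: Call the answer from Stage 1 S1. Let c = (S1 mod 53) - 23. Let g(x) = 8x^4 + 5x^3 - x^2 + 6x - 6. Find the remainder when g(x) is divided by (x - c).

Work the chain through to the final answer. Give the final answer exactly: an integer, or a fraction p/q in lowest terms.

5779520

Stage 1: a(2) = 3*(-19) - 2*(-3) = -51; iterating: a(2)=-51, a(3)=-115, a(4)=-243, a(5)=-499, a(6)=-1011, a(7)=-2035, a(8)=-4083, a(9)=-8179, a(10)=-16371, a(11)=-32755; answer -32755
Stage 2: S1 = -32755; c = 29; remainder = value at the root: 8*(29)^4 + 5*(29)^3 - 1*(29)^2 + 6*(29)^1 - 6 = (5658248) + (121945) + (-841) + (174) + (-6) = 5779520; answer 5779520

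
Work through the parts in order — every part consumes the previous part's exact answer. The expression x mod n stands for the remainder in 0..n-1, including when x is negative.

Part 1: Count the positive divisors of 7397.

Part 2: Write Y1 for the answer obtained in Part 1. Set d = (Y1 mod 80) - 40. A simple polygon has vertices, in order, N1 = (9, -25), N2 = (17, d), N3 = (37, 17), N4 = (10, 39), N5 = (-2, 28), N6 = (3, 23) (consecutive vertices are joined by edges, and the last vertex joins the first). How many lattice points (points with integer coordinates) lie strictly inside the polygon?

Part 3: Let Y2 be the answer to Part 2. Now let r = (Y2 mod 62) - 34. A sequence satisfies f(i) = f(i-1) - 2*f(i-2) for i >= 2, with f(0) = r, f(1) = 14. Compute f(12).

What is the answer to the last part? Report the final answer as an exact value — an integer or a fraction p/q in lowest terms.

446

Part 1: 7397 = 13 * 569; number of divisors = (1+1) * (1+1) = 4; answer 4
Part 2: Y1 = 4; d = -36; cross terms: (9*-36 - 17*-25)=101, (17*17 - 37*-36)=1621, (37*39 - 10*17)=1273, (10*28 - -2*39)=358, (-2*23 - 3*28)=-130, (3*-25 - 9*23)=-282; twice the area = |2941| = 2941; area = 2941/2; boundary points = 1 + 1 + 1 + 1 + 5 + 6 = 15; strictly interior points = area - boundary/2 + 1 = 1464; answer 1464
Part 3: Y2 = 1464; r = 4; f(2) = 1*(14) - 2*(4) = 6; iterating: f(2)=6, f(3)=-22, f(4)=-34, f(5)=10, f(6)=78, f(7)=58, f(8)=-98, f(9)=-214, f(10)=-18, f(11)=410, f(12)=446; answer 446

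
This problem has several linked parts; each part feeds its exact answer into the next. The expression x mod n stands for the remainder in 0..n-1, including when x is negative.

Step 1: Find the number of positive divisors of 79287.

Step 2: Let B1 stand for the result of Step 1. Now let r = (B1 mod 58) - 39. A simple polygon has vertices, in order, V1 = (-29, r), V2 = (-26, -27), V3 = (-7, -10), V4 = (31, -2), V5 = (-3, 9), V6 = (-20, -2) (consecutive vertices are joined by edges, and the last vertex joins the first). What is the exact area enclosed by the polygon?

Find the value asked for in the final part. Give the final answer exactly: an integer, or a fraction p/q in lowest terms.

1441/2

Step 1: 79287 = 3 * 13 * 19 * 107; number of divisors = (1+1) * (1+1) * (1+1) * (1+1) = 16; answer 16
Step 2: B1 = 16; r = -23; cross terms: (-29*-27 - -26*-23)=185, (-26*-10 - -7*-27)=71, (-7*-2 - 31*-10)=324, (31*9 - -3*-2)=273, (-3*-2 - -20*9)=186, (-20*-23 - -29*-2)=402; twice the area = |1441| = 1441; area = 1441/2; answer 1441/2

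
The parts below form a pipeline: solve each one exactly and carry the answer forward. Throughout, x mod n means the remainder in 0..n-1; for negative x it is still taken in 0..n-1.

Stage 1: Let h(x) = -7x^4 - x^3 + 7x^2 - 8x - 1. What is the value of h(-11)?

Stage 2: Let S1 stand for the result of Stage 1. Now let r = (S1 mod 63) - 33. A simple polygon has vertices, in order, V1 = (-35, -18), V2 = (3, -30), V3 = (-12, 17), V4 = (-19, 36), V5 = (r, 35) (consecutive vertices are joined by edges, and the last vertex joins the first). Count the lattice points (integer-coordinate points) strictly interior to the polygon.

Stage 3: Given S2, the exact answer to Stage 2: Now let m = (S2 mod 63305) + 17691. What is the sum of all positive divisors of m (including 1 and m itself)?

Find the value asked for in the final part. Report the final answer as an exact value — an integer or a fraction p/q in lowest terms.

39744

Stage 1: -7*(-11)^4 - 1*(-11)^3 + 7*(-11)^2 - 8*(-11)^1 - 1 = (-102487) + (1331) + (847) + (88) + (-1) = -100222; answer -100222
Stage 2: S1 = -100222; r = -22; cross terms: (-35*-30 - 3*-18)=1104, (3*17 - -12*-30)=-309, (-12*36 - -19*17)=-109, (-19*35 - -22*36)=127, (-22*-18 - -35*35)=1621; twice the area = |2434| = 2434; area = 1217; boundary points = 2 + 1 + 1 + 1 + 1 = 6; strictly interior points = area - boundary/2 + 1 = 1215; answer 1215
Stage 3: S2 = 1215; m = 18906; 18906 = 2 * 3 * 23 * 137; sigma = (1 + 2) * (1 + 3) * (1 + 23) * (1 + 137) = 3 * 4 * 24 * 138 = 39744; answer 39744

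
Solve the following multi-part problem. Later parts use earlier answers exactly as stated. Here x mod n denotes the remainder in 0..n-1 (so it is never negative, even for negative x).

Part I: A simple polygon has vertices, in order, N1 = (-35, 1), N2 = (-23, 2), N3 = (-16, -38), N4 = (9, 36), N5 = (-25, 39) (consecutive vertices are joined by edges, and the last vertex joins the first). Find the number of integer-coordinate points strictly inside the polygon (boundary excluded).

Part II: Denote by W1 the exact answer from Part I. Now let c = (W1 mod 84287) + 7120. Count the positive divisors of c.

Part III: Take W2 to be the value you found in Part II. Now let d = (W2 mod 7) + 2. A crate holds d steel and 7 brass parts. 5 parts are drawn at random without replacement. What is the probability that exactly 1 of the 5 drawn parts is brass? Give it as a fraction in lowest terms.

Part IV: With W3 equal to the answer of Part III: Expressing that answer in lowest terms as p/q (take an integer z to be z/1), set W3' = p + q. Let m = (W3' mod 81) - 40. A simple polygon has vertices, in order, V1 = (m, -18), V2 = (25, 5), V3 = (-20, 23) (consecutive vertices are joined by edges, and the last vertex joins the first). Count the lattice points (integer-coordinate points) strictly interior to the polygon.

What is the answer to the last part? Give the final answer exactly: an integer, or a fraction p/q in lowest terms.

567

Part I: cross terms: (-35*2 - -23*1)=-47, (-23*-38 - -16*2)=906, (-16*36 - 9*-38)=-234, (9*39 - -25*36)=1251, (-25*1 - -35*39)=1340; twice the area = |3216| = 3216; area = 1608; boundary points = 1 + 1 + 1 + 1 + 2 = 6; strictly interior points = area - boundary/2 + 1 = 1606; answer 1606
Part II: W1 = 1606; c = 8726; 8726 = 2 * 4363; number of divisors = (1+1) * (1+1) = 4; answer 4
Part III: W2 = 4; d = 6; total draws C(13,5) = 1287; favorable C(7,1)*C(6,4) = 105; P = 35/429; answer 35/429
Part IV: W3 = 35/429; threaded value p + q = 464; m = 19; cross terms: (19*5 - 25*-18)=545, (25*23 - -20*5)=675, (-20*-18 - 19*23)=-77; twice the area = |1143| = 1143; area = 1143/2; boundary points = 1 + 9 + 1 = 11; strictly interior points = area - boundary/2 + 1 = 567; answer 567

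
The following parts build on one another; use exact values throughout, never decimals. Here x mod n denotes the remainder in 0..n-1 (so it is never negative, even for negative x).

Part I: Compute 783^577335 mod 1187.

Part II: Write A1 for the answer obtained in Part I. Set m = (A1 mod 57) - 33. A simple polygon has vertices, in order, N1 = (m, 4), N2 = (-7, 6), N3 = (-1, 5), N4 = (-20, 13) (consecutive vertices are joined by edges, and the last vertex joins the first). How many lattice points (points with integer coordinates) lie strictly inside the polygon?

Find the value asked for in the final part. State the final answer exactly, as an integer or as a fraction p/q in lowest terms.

44

Part I: squarings mod 1187: 783^1=783, 783^2=597, 783^4=309, 783^8=521, 783^16=805, 783^32=1110, 783^64=1181, 783^128=36, 783^256=109, 783^512=11, 783^1024=121, 783^2048=397, 783^4096=925, 783^8192=985, 783^16384=446, 783^32768=687, 783^65536=730, 783^131072=1124, 783^262144=408, 783^524288=284; 783^577335 = 783^1 * 783^2 * 783^4 * 783^16 * 783^32 * 783^256 * 783^512 * 783^1024 * 783^2048 * 783^16384 * 783^32768 * 783^524288 = 933 (mod 1187); answer 933
Part II: A1 = 933; m = -12; cross terms: (-12*6 - -7*4)=-44, (-7*5 - -1*6)=-29, (-1*13 - -20*5)=87, (-20*4 - -12*13)=76; twice the area = |90| = 90; area = 45; boundary points = 1 + 1 + 1 + 1 = 4; strictly interior points = area - boundary/2 + 1 = 44; answer 44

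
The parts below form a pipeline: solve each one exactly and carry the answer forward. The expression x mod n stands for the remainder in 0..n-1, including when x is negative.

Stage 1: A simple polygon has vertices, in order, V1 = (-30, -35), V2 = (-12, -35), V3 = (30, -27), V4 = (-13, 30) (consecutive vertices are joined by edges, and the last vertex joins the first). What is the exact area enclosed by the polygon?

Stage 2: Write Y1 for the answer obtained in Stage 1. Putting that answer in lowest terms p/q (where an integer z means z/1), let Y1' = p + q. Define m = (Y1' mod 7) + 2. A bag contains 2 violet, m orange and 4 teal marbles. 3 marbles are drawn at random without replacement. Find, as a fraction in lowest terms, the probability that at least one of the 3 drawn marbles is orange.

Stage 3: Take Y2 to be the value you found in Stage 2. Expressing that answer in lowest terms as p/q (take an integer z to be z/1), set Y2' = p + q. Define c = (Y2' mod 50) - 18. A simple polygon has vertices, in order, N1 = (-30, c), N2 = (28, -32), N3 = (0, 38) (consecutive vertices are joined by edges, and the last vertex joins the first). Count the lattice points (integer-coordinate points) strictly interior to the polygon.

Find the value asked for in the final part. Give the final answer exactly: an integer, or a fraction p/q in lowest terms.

1666

Stage 1: cross terms: (-30*-35 - -12*-35)=630, (-12*-27 - 30*-35)=1374, (30*30 - -13*-27)=549, (-13*-35 - -30*30)=1355; twice the area = |3908| = 3908; area = 1954; answer 1954
Stage 2: Y1 = 1954; threaded value p + q = 1955; m = 4; total draws C(10,3) = 120; complement C(6,3) = 20; favorable 120 - 20 = 100; P = 5/6; answer 5/6
Stage 3: Y2 = 5/6; threaded value p + q = 11; c = -7; cross terms: (-30*-32 - 28*-7)=1156, (28*38 - 0*-32)=1064, (0*-7 - -30*38)=1140; twice the area = |3360| = 3360; area = 1680; boundary points = 1 + 14 + 15 = 30; strictly interior points = area - boundary/2 + 1 = 1666; answer 1666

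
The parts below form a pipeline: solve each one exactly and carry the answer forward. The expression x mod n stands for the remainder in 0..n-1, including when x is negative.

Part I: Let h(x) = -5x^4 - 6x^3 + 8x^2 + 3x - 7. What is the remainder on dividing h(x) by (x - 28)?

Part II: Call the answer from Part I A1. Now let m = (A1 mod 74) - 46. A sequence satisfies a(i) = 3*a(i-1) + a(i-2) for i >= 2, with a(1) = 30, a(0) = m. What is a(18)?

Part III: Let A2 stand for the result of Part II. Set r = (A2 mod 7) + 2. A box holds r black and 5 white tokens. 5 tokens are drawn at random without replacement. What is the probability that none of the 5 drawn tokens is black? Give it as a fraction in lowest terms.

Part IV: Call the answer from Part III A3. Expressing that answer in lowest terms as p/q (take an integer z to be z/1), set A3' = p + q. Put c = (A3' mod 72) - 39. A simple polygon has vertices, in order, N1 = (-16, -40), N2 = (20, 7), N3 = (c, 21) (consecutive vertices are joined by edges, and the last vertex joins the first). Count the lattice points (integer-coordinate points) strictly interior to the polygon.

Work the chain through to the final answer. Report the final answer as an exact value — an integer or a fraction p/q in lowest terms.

345

Part I: remainder = value at the root: -5*(28)^4 - 6*(28)^3 + 8*(28)^2 + 3*(28)^1 - 7 = (-3073280) + (-131712) + (6272) + (84) + (-7) = -3198643; answer -3198643
Part II: A1 = -3198643; m = -39; a(2) = 3*(30) + 1*(-39) = 51; iterating: a(2)=51, a(3)=183, a(4)=600, a(5)=1983, a(6)=6549, a(7)=21630, a(8)=71439, a(9)=235947, a(10)=779280, a(11)=2573787, a(12)=8500641, a(13)=28075710, a(14)=92727771, a(15)=306259023, a(16)=1011504840, a(17)=3340773543, a(18)=11033825469; answer 11033825469
Part III: A2 = 11033825469; r = 4; total draws C(9,5) = 126; favorable C(5,5) = 1; P = 1/126; answer 1/126
Part IV: A3 = 1/126; threaded value p + q = 127; c = 16; cross terms: (-16*7 - 20*-40)=688, (20*21 - 16*7)=308, (16*-40 - -16*21)=-304; twice the area = |692| = 692; area = 346; boundary points = 1 + 2 + 1 = 4; strictly interior points = area - boundary/2 + 1 = 345; answer 345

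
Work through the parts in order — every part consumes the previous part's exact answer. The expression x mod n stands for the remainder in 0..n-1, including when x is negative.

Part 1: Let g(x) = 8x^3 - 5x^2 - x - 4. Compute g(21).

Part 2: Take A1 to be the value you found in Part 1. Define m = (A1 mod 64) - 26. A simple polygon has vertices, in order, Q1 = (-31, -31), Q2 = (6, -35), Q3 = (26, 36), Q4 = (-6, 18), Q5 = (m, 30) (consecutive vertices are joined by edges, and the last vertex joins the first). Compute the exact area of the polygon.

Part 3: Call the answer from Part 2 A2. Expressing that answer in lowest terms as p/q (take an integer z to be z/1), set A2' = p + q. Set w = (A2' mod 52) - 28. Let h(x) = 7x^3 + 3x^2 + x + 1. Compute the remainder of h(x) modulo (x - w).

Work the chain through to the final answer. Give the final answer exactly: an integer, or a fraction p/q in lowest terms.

Part 1: 8*(21)^3 - 5*(21)^2 - 1*(21)^1 - 4 = (74088) + (-2205) + (-21) + (-4) = 71858; answer 71858
Part 2: A1 = 71858; m = 24; cross terms: (-31*-35 - 6*-31)=1271, (6*36 - 26*-35)=1126, (26*18 - -6*36)=684, (-6*30 - 24*18)=-612, (24*-31 - -31*30)=186; twice the area = |2655| = 2655; area = 2655/2; answer 2655/2
Part 3: A2 = 2655/2; threaded value p + q = 2657; w = -23; remainder = value at the root: 7*(-23)^3 + 3*(-23)^2 + 1*(-23)^1 + 1 = (-85169) + (1587) + (-23) + (1) = -83604; answer -83604

-83604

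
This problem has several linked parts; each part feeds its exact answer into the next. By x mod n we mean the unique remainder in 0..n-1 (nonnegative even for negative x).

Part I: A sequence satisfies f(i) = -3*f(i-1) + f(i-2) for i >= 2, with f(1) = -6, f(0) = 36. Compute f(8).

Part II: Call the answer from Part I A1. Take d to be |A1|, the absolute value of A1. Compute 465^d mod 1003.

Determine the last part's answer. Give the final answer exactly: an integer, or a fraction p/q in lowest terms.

264

Part I: f(2) = -3*(-6) + 1*(36) = 54; iterating: f(2)=54, f(3)=-168, f(4)=558, f(5)=-1842, f(6)=6084, f(7)=-20094, f(8)=66366; answer 66366
Part II: A1 = 66366; d = 66366; squarings mod 1003: 465^1=465, 465^2=580, 465^4=395, 465^8=560, 465^16=664, 465^32=579, 465^64=239, 465^128=953, 465^256=494, 465^512=307, 465^1024=970, 465^2048=86, 465^4096=375, 465^8192=205, 465^16384=902, 465^32768=171, 465^65536=154; 465^66366 = 465^2 * 465^4 * 465^8 * 465^16 * 465^32 * 465^256 * 465^512 * 465^65536 = 264 (mod 1003); answer 264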